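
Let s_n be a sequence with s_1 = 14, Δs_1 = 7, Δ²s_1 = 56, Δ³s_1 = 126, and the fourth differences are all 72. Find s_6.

2229

Build the table forward from the leading diagonal:
Δ⁴: 72  72  72  72  72  72
Δ³: 126  198  270  342  414  486
Δ²: 56  182  380  650  992  1406
Δ: 7  63  245  625  1275  2267
s: 14  21  84  329  954  2229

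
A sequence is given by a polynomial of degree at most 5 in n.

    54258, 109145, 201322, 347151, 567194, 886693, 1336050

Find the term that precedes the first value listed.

24019

Δ: 54887  92177  145829  220043  319499  449357
Δ²: 37290  53652  74214  99456  129858
Δ³: 16362  20562  25242  30402
Δ⁴: 4200  4680  5160
Δ⁵: 480  480
The fifth differences are constant at 480.
Work back: 4200 − 480 = 3720;  16362 − 3720 = 12642;  37290 − 12642 = 24648;  54887 − 24648 = 30239;  54258 − 30239 = 24019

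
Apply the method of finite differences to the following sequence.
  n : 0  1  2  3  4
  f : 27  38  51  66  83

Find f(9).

198

D1: 11 , 13 , 15 , 17
D2: 2 , 2 , 2
The second differences are constant (2).
17 + 2 = 19;  83 + 19 = 102
19 + 2 = 21;  102 + 21 = 123
21 + 2 = 23;  123 + 23 = 146
23 + 2 = 25;  146 + 25 = 171
25 + 2 = 27;  171 + 27 = 198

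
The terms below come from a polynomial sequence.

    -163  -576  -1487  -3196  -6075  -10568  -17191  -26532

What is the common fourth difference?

-72

First differences: -413, -911, -1709, -2879, -4493, -6623, -9341
Second differences: -498, -798, -1170, -1614, -2130, -2718
Third differences: -300, -372, -444, -516, -588
Fourth differences: -72, -72, -72, -72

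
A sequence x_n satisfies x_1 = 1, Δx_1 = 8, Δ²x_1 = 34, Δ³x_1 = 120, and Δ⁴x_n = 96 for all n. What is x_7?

4399

Build the table forward from the leading diagonal:
Fourth differences: 96, 96, 96, 96, 96, 96, 96
Third differences: 120, 216, 312, 408, 504, 600, 696
Second differences: 34, 154, 370, 682, 1090, 1594, 2194
First differences: 8, 42, 196, 566, 1248, 2338, 3932
x: 1, 9, 51, 247, 813, 2061, 4399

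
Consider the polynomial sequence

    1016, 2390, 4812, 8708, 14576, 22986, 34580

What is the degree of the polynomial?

4

1374, 2422, 3896, 5868, 8410, 11594
1048, 1474, 1972, 2542, 3184
426, 498, 570, 642
72, 72, 72
The fourth differences are constant, so the polynomial has degree 4.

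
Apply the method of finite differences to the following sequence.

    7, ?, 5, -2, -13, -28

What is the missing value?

Using the last 4 terms:
Δ: -7  -11  -15
Δ²: -4  -4
Constant second difference = -4.
Extend backward: -7 + 4 = -3;  5 + 3 = 8

8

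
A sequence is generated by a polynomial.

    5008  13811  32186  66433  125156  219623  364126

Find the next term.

576341

8803 , 18375 , 34247 , 58723 , 94467 , 144503
9572 , 15872 , 24476 , 35744 , 50036
6300 , 8604 , 11268 , 14292
2304 , 2664 , 3024
360 , 360
Fifth differences constant at 360.
3024 + 360 = 3384;  14292 + 3384 = 17676;  50036 + 17676 = 67712;  144503 + 67712 = 212215;  364126 + 212215 = 576341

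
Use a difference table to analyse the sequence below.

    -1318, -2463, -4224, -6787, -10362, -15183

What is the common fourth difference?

Δ: -1145, -1761, -2563, -3575, -4821
Δ²: -616, -802, -1012, -1246
Δ³: -186, -210, -234
Δ⁴: -24, -24

-24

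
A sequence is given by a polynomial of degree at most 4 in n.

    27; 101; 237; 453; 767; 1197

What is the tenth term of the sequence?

D1: 74, 136, 216, 314, 430
D2: 62, 80, 98, 116
D3: 18, 18, 18
Third differences constant at 18.
116 + 18 = 134;  430 + 134 = 564;  1197 + 564 = 1761
134 + 18 = 152;  564 + 152 = 716;  1761 + 716 = 2477
152 + 18 = 170;  716 + 170 = 886;  2477 + 886 = 3363
170 + 18 = 188;  886 + 188 = 1074;  3363 + 1074 = 4437

4437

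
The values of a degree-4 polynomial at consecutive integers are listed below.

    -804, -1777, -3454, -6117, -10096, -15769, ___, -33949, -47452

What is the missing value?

-23562

Using the first 6 terms:
-973, -1677, -2663, -3979, -5673
-704, -986, -1316, -1694
-282, -330, -378
-48, -48
Constant fourth difference = -48.
Extend forward: -378 − 48 = -426;  -1694 − 426 = -2120;  -5673 − 2120 = -7793;  -15769 − 7793 = -23562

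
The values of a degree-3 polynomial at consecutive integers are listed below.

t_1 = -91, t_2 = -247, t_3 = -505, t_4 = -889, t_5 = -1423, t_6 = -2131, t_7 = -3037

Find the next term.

D1: -156, -258, -384, -534, -708, -906
D2: -102, -126, -150, -174, -198
D3: -24, -24, -24, -24
Third differences constant at -24.
-198 − 24 = -222;  -906 − 222 = -1128;  -3037 − 1128 = -4165

-4165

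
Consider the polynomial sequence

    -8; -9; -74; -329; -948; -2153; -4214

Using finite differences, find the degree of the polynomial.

4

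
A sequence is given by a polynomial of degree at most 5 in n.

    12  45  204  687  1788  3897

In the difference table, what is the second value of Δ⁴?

96

First differences: 33, 159, 483, 1101, 2109
Second differences: 126, 324, 618, 1008
Third differences: 198, 294, 390
Fourth differences: 96, 96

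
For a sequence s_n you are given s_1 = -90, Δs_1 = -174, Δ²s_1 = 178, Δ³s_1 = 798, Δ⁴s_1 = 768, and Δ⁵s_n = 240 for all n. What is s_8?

62280

Build the table forward from the leading diagonal:
Fifth differences: 240, 240, 240, 240, 240, 240, 240, 240
Fourth differences: 768, 1008, 1248, 1488, 1728, 1968, 2208, 2448
Third differences: 798, 1566, 2574, 3822, 5310, 7038, 9006, 11214
Second differences: 178, 976, 2542, 5116, 8938, 14248, 21286, 30292
First differences: -174, 4, 980, 3522, 8638, 17576, 31824, 53110
s: -90, -264, -260, 720, 4242, 12880, 30456, 62280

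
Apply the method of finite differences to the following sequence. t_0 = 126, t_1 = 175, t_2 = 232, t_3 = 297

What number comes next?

49 , 57 , 65
8 , 8
Constant second difference = 8, so extend:
65 + 8 = 73;  297 + 73 = 370

370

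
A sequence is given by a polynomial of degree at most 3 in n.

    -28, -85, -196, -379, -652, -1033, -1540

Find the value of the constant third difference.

-18

Δ: -57, -111, -183, -273, -381, -507
Δ²: -54, -72, -90, -108, -126
Δ³: -18, -18, -18, -18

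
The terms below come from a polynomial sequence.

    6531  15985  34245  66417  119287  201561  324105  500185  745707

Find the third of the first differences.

32172

D1: 9454, 18260, 32172, 52870, 82274, 122544, 176080, 245522
D2: 8806, 13912, 20698, 29404, 40270, 53536, 69442
D3: 5106, 6786, 8706, 10866, 13266, 15906
D4: 1680, 1920, 2160, 2400, 2640
D5: 240, 240, 240, 240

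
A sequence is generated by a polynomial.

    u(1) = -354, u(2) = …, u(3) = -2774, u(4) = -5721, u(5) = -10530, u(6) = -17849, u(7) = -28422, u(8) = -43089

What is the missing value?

Using the last 6 terms:
Δ: -2947, -4809, -7319, -10573, -14667
Δ²: -1862, -2510, -3254, -4094
Δ³: -648, -744, -840
Δ⁴: -96, -96
Constant fourth difference = -96.
Extend backward: -648 + 96 = -552;  -1862 + 552 = -1310;  -2947 + 1310 = -1637;  -2774 + 1637 = -1137

-1137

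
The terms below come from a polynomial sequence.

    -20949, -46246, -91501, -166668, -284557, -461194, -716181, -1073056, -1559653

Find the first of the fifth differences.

-360

Δ: -25297, -45255, -75167, -117889, -176637, -254987, -356875, -486597
Δ²: -19958, -29912, -42722, -58748, -78350, -101888, -129722
Δ³: -9954, -12810, -16026, -19602, -23538, -27834
Δ⁴: -2856, -3216, -3576, -3936, -4296
Δ⁵: -360, -360, -360, -360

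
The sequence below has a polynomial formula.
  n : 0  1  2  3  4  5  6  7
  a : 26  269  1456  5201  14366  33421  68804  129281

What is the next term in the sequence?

226306

243 , 1187 , 3745 , 9165 , 19055 , 35383 , 60477
944 , 2558 , 5420 , 9890 , 16328 , 25094
1614 , 2862 , 4470 , 6438 , 8766
1248 , 1608 , 1968 , 2328
360 , 360 , 360
Fifth differences constant at 360.
2328 + 360 = 2688;  8766 + 2688 = 11454;  25094 + 11454 = 36548;  60477 + 36548 = 97025;  129281 + 97025 = 226306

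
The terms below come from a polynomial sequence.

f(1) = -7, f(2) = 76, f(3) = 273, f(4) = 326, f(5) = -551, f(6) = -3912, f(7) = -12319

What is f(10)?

-113596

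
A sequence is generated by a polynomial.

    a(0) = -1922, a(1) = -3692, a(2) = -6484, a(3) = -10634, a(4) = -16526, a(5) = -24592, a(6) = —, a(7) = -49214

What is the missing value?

-35312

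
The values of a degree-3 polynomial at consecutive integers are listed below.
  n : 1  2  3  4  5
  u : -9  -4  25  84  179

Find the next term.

First differences: 5, 29, 59, 95
Second differences: 24, 30, 36
Third differences: 6, 6
The third differences are constant (6).
36 + 6 = 42;  95 + 42 = 137;  179 + 137 = 316

316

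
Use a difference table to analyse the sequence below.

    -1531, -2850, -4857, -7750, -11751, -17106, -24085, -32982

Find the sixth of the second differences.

First differences: -1319, -2007, -2893, -4001, -5355, -6979, -8897
Second differences: -688, -886, -1108, -1354, -1624, -1918
Third differences: -198, -222, -246, -270, -294
Fourth differences: -24, -24, -24, -24

-1918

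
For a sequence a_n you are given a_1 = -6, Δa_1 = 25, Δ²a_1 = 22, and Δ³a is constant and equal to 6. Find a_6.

399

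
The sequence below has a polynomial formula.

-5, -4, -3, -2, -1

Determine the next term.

0

D1: 1 , 1 , 1 , 1
First differences constant at 1.
-1 + 1 = 0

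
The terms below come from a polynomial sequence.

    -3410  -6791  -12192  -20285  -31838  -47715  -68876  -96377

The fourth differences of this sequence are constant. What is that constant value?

-96

Δ: -3381, -5401, -8093, -11553, -15877, -21161, -27501
Δ²: -2020, -2692, -3460, -4324, -5284, -6340
Δ³: -672, -768, -864, -960, -1056
Δ⁴: -96, -96, -96, -96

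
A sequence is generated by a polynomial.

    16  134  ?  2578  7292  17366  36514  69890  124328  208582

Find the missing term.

710

Using the last 7 terms:
First differences: 4714  10074  19148  33376  54438  84254
Second differences: 5360  9074  14228  21062  29816
Third differences: 3714  5154  6834  8754
Fourth differences: 1440  1680  1920
Fifth differences: 240  240
Constant fifth difference = 240.
Extend backward: 1440 − 240 = 1200;  3714 − 1200 = 2514;  5360 − 2514 = 2846;  4714 − 2846 = 1868;  2578 − 1868 = 710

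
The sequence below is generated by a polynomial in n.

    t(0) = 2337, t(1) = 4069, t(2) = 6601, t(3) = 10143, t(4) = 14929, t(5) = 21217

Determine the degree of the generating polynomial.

D1: 1732, 2532, 3542, 4786, 6288
D2: 800, 1010, 1244, 1502
D3: 210, 234, 258
D4: 24, 24
The fourth differences are constant, so the polynomial has degree 4.

4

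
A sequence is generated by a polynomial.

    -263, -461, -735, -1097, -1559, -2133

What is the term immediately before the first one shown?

-129

-198, -274, -362, -462, -574
-76, -88, -100, -112
-12, -12, -12
The third differences are constant at -12.
Work back: -76 + 12 = -64;  -198 + 64 = -134;  -263 + 134 = -129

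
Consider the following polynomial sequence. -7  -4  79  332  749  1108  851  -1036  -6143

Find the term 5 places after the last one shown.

D1: 3  83  253  417  359  -257  -1887  -5107
D2: 80  170  164  -58  -616  -1630  -3220
D3: 90  -6  -222  -558  -1014  -1590
D4: -96  -216  -336  -456  -576
D5: -120  -120  -120  -120
The fifth differences are constant (-120).
-576 − 120 = -696;  -1590 − 696 = -2286;  -3220 − 2286 = -5506;  -5107 − 5506 = -10613;  -6143 − 10613 = -16756
-696 − 120 = -816;  -2286 − 816 = -3102;  -5506 − 3102 = -8608;  -10613 − 8608 = -19221;  -16756 − 19221 = -35977
-816 − 120 = -936;  -3102 − 936 = -4038;  -8608 − 4038 = -12646;  -19221 − 12646 = -31867;  -35977 − 31867 = -67844
-936 − 120 = -1056;  -4038 − 1056 = -5094;  -12646 − 5094 = -17740;  -31867 − 17740 = -49607;  -67844 − 49607 = -117451
-1056 − 120 = -1176;  -5094 − 1176 = -6270;  -17740 − 6270 = -24010;  -49607 − 24010 = -73617;  -117451 − 73617 = -191068

-191068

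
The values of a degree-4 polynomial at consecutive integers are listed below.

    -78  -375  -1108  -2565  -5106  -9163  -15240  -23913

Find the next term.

-35830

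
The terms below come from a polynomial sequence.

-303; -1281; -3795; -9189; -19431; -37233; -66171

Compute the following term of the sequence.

-110805

D1: -978 , -2514 , -5394 , -10242 , -17802 , -28938
D2: -1536 , -2880 , -4848 , -7560 , -11136
D3: -1344 , -1968 , -2712 , -3576
D4: -624 , -744 , -864
D5: -120 , -120
Fifth differences constant at -120.
-864 − 120 = -984;  -3576 − 984 = -4560;  -11136 − 4560 = -15696;  -28938 − 15696 = -44634;  -66171 − 44634 = -110805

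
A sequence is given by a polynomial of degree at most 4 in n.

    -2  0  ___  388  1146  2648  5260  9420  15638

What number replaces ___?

80

Using the last 6 terms:
First differences: 758, 1502, 2612, 4160, 6218
Second differences: 744, 1110, 1548, 2058
Third differences: 366, 438, 510
Fourth differences: 72, 72
Constant fourth difference = 72.
Extend backward: 366 − 72 = 294;  744 − 294 = 450;  758 − 450 = 308;  388 − 308 = 80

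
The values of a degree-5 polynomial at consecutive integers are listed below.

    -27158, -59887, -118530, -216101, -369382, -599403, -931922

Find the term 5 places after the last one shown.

-5424957

Δ: -32729  -58643  -97571  -153281  -230021  -332519
Δ²: -25914  -38928  -55710  -76740  -102498
Δ³: -13014  -16782  -21030  -25758
Δ⁴: -3768  -4248  -4728
Δ⁵: -480  -480
The fifth differences are constant (-480).
-4728 − 480 = -5208;  -25758 − 5208 = -30966;  -102498 − 30966 = -133464;  -332519 − 133464 = -465983;  -931922 − 465983 = -1397905
-5208 − 480 = -5688;  -30966 − 5688 = -36654;  -133464 − 36654 = -170118;  -465983 − 170118 = -636101;  -1397905 − 636101 = -2034006
-5688 − 480 = -6168;  -36654 − 6168 = -42822;  -170118 − 42822 = -212940;  -636101 − 212940 = -849041;  -2034006 − 849041 = -2883047
-6168 − 480 = -6648;  -42822 − 6648 = -49470;  -212940 − 49470 = -262410;  -849041 − 262410 = -1111451;  -2883047 − 1111451 = -3994498
-6648 − 480 = -7128;  -49470 − 7128 = -56598;  -262410 − 56598 = -319008;  -1111451 − 319008 = -1430459;  -3994498 − 1430459 = -5424957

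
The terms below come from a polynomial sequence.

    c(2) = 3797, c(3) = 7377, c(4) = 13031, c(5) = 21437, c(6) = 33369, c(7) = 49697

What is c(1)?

D1: 3580  5654  8406  11932  16328
D2: 2074  2752  3526  4396
D3: 678  774  870
D4: 96  96
The fourth differences are constant at 96.
Work back: 678 − 96 = 582;  2074 − 582 = 1492;  3580 − 1492 = 2088;  3797 − 2088 = 1709

1709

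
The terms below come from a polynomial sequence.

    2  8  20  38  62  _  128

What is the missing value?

92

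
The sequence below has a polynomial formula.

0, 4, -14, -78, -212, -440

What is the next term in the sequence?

4, -18, -64, -134, -228
-22, -46, -70, -94
-24, -24, -24
Third differences constant at -24.
-94 − 24 = -118;  -228 − 118 = -346;  -440 − 346 = -786

-786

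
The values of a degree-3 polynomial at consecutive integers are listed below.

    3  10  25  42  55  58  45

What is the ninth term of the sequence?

First differences: 7, 15, 17, 13, 3, -13
Second differences: 8, 2, -4, -10, -16
Third differences: -6, -6, -6, -6
Third differences constant at -6.
-16 − 6 = -22;  -13 − 22 = -35;  45 − 35 = 10
-22 − 6 = -28;  -35 − 28 = -63;  10 − 63 = -53

-53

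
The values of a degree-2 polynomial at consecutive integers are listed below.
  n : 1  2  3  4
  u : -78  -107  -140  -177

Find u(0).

Δ: -29  -33  -37
Δ²: -4  -4
The second differences are constant at -4.
Work back: -29 + 4 = -25;  -78 + 25 = -53

-53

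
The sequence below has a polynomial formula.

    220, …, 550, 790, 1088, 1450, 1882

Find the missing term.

362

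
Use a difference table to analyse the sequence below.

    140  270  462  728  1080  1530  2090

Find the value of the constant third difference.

First differences: 130, 192, 266, 352, 450, 560
Second differences: 62, 74, 86, 98, 110
Third differences: 12, 12, 12, 12

12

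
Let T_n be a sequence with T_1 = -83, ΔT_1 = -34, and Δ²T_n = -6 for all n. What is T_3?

-157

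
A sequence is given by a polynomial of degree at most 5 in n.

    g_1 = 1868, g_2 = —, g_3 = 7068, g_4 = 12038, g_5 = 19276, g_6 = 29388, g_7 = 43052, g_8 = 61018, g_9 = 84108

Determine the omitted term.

3832

Using the last 7 terms:
4970, 7238, 10112, 13664, 17966, 23090
2268, 2874, 3552, 4302, 5124
606, 678, 750, 822
72, 72, 72
Constant fourth difference = 72.
Extend backward: 606 − 72 = 534;  2268 − 534 = 1734;  4970 − 1734 = 3236;  7068 − 3236 = 3832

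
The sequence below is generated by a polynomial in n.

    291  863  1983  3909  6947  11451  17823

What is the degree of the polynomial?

4

First differences: 572, 1120, 1926, 3038, 4504, 6372
Second differences: 548, 806, 1112, 1466, 1868
Third differences: 258, 306, 354, 402
Fourth differences: 48, 48, 48
The fourth differences are constant, so the polynomial has degree 4.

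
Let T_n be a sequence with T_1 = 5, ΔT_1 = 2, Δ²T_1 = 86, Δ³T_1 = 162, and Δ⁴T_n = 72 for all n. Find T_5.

1249

Build the table forward from the leading diagonal:
D4: 72, 72, 72, 72, 72
D3: 162, 234, 306, 378, 450
D2: 86, 248, 482, 788, 1166
D1: 2, 88, 336, 818, 1606
T: 5, 7, 95, 431, 1249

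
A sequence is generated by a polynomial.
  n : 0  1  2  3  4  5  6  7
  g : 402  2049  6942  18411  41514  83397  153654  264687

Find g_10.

1016142

Δ: 1647, 4893, 11469, 23103, 41883, 70257, 111033
Δ²: 3246, 6576, 11634, 18780, 28374, 40776
Δ³: 3330, 5058, 7146, 9594, 12402
Δ⁴: 1728, 2088, 2448, 2808
Δ⁵: 360, 360, 360
The fifth differences are constant (360).
2808 + 360 = 3168;  12402 + 3168 = 15570;  40776 + 15570 = 56346;  111033 + 56346 = 167379;  264687 + 167379 = 432066
3168 + 360 = 3528;  15570 + 3528 = 19098;  56346 + 19098 = 75444;  167379 + 75444 = 242823;  432066 + 242823 = 674889
3528 + 360 = 3888;  19098 + 3888 = 22986;  75444 + 22986 = 98430;  242823 + 98430 = 341253;  674889 + 341253 = 1016142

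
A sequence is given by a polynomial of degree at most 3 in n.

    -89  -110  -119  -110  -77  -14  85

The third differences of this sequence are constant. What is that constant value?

First differences: -21, -9, 9, 33, 63, 99
Second differences: 12, 18, 24, 30, 36
Third differences: 6, 6, 6, 6

6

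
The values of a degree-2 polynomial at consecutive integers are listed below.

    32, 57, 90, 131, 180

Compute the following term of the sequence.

D1: 25 , 33 , 41 , 49
D2: 8 , 8 , 8
Constant second difference = 8, so extend:
49 + 8 = 57;  180 + 57 = 237

237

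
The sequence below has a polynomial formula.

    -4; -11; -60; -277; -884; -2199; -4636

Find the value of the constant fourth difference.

First differences: -7, -49, -217, -607, -1315, -2437
Second differences: -42, -168, -390, -708, -1122
Third differences: -126, -222, -318, -414
Fourth differences: -96, -96, -96

-96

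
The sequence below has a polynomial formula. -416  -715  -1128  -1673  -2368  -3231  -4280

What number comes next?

-5533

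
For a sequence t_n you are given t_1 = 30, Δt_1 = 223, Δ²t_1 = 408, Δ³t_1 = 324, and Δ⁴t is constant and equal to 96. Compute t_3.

Build the table forward from the leading diagonal:
Δ⁴: 96, 96, 96
Δ³: 324, 420, 516
Δ²: 408, 732, 1152
Δ: 223, 631, 1363
t: 30, 253, 884

884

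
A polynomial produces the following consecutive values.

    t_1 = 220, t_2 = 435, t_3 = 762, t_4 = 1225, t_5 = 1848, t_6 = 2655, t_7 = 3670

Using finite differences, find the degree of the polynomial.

3

D1: 215, 327, 463, 623, 807, 1015
D2: 112, 136, 160, 184, 208
D3: 24, 24, 24, 24
The third differences are constant, so the polynomial has degree 3.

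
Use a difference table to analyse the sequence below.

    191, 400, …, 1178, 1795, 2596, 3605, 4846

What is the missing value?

721

Using the last 5 terms:
Δ: 617  801  1009  1241
Δ²: 184  208  232
Δ³: 24  24
Constant third difference = 24.
Extend backward: 184 − 24 = 160;  617 − 160 = 457;  1178 − 457 = 721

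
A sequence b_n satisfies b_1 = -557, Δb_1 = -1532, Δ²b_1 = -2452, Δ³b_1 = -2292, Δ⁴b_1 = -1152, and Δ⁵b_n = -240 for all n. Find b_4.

Build the table forward from the leading diagonal:
Δ⁵: -240  -240  -240  -240
Δ⁴: -1152  -1392  -1632  -1872
Δ³: -2292  -3444  -4836  -6468
Δ²: -2452  -4744  -8188  -13024
Δ: -1532  -3984  -8728  -16916
b: -557  -2089  -6073  -14801

-14801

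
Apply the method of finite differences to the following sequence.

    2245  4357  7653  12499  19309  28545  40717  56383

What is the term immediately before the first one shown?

999

D1: 2112  3296  4846  6810  9236  12172  15666
D2: 1184  1550  1964  2426  2936  3494
D3: 366  414  462  510  558
D4: 48  48  48  48
The fourth differences are constant at 48.
Work back: 366 − 48 = 318;  1184 − 318 = 866;  2112 − 866 = 1246;  2245 − 1246 = 999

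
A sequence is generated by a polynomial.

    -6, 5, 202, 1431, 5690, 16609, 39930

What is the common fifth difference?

First differences: 11, 197, 1229, 4259, 10919, 23321
Second differences: 186, 1032, 3030, 6660, 12402
Third differences: 846, 1998, 3630, 5742
Fourth differences: 1152, 1632, 2112
Fifth differences: 480, 480

480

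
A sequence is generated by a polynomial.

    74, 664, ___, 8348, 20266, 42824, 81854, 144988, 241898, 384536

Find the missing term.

Using the last 7 terms:
11918, 22558, 39030, 63134, 96910, 142638
10640, 16472, 24104, 33776, 45728
5832, 7632, 9672, 11952
1800, 2040, 2280
240, 240
Constant fifth difference = 240.
Extend backward: 1800 − 240 = 1560;  5832 − 1560 = 4272;  10640 − 4272 = 6368;  11918 − 6368 = 5550;  8348 − 5550 = 2798

2798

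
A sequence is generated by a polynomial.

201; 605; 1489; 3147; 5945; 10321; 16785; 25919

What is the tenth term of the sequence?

D1: 404 , 884 , 1658 , 2798 , 4376 , 6464 , 9134
D2: 480 , 774 , 1140 , 1578 , 2088 , 2670
D3: 294 , 366 , 438 , 510 , 582
D4: 72 , 72 , 72 , 72
Constant fourth difference = 72, so extend:
582 + 72 = 654;  2670 + 654 = 3324;  9134 + 3324 = 12458;  25919 + 12458 = 38377
654 + 72 = 726;  3324 + 726 = 4050;  12458 + 4050 = 16508;  38377 + 16508 = 54885

54885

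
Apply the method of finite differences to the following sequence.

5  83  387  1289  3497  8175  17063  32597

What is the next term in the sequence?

78 , 304 , 902 , 2208 , 4678 , 8888 , 15534
226 , 598 , 1306 , 2470 , 4210 , 6646
372 , 708 , 1164 , 1740 , 2436
336 , 456 , 576 , 696
120 , 120 , 120
Fifth differences constant at 120.
696 + 120 = 816;  2436 + 816 = 3252;  6646 + 3252 = 9898;  15534 + 9898 = 25432;  32597 + 25432 = 58029

58029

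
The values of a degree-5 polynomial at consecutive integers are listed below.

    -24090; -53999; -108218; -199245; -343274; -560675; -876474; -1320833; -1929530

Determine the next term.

-2744439

-29909  -54219  -91027  -144029  -217401  -315799  -444359  -608697
-24310  -36808  -53002  -73372  -98398  -128560  -164338
-12498  -16194  -20370  -25026  -30162  -35778
-3696  -4176  -4656  -5136  -5616
-480  -480  -480  -480
Constant fifth difference = -480, so extend:
-5616 − 480 = -6096;  -35778 − 6096 = -41874;  -164338 − 41874 = -206212;  -608697 − 206212 = -814909;  -1929530 − 814909 = -2744439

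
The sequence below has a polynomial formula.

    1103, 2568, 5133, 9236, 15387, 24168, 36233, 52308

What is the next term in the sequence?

73191

D1: 1465  2565  4103  6151  8781  12065  16075
D2: 1100  1538  2048  2630  3284  4010
D3: 438  510  582  654  726
D4: 72  72  72  72
Fourth differences constant at 72.
726 + 72 = 798;  4010 + 798 = 4808;  16075 + 4808 = 20883;  52308 + 20883 = 73191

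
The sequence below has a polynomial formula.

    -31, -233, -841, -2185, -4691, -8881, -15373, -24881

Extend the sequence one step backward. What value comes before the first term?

-1

D1: -202  -608  -1344  -2506  -4190  -6492  -9508
D2: -406  -736  -1162  -1684  -2302  -3016
D3: -330  -426  -522  -618  -714
D4: -96  -96  -96  -96
The fourth differences are constant at -96.
Work back: -330 + 96 = -234;  -406 + 234 = -172;  -202 + 172 = -30;  -31 + 30 = -1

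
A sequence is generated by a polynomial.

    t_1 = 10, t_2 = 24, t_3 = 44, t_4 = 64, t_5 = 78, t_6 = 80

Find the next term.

64

D1: 14, 20, 20, 14, 2
D2: 6, 0, -6, -12
D3: -6, -6, -6
The third differences are constant (-6).
-12 − 6 = -18;  2 − 18 = -16;  80 − 16 = 64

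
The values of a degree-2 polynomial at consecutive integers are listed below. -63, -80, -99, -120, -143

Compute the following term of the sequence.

First differences: -17  -19  -21  -23
Second differences: -2  -2  -2
Constant second difference = -2, so extend:
-23 − 2 = -25;  -143 − 25 = -168

-168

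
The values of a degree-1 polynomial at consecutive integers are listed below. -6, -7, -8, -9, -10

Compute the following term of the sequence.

Δ: -1 , -1 , -1 , -1
First differences constant at -1.
-10 − 1 = -11

-11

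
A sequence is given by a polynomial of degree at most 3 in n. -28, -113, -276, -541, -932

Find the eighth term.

-3101

D1: -85, -163, -265, -391
D2: -78, -102, -126
D3: -24, -24
The third differences are constant (-24).
-126 − 24 = -150;  -391 − 150 = -541;  -932 − 541 = -1473
-150 − 24 = -174;  -541 − 174 = -715;  -1473 − 715 = -2188
-174 − 24 = -198;  -715 − 198 = -913;  -2188 − 913 = -3101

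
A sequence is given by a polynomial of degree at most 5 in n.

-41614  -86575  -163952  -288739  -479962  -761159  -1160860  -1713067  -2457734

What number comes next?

-3441247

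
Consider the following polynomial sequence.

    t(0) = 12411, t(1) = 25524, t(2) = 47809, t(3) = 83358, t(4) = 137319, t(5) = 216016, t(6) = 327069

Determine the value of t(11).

1740214

D1: 13113, 22285, 35549, 53961, 78697, 111053
D2: 9172, 13264, 18412, 24736, 32356
D3: 4092, 5148, 6324, 7620
D4: 1056, 1176, 1296
D5: 120, 120
The fifth differences are constant (120).
1296 + 120 = 1416;  7620 + 1416 = 9036;  32356 + 9036 = 41392;  111053 + 41392 = 152445;  327069 + 152445 = 479514
1416 + 120 = 1536;  9036 + 1536 = 10572;  41392 + 10572 = 51964;  152445 + 51964 = 204409;  479514 + 204409 = 683923
1536 + 120 = 1656;  10572 + 1656 = 12228;  51964 + 12228 = 64192;  204409 + 64192 = 268601;  683923 + 268601 = 952524
1656 + 120 = 1776;  12228 + 1776 = 14004;  64192 + 14004 = 78196;  268601 + 78196 = 346797;  952524 + 346797 = 1299321
1776 + 120 = 1896;  14004 + 1896 = 15900;  78196 + 15900 = 94096;  346797 + 94096 = 440893;  1299321 + 440893 = 1740214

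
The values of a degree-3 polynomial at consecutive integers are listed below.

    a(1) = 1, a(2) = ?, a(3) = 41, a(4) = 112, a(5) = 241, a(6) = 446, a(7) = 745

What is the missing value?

10

Using the last 5 terms:
Δ: 71, 129, 205, 299
Δ²: 58, 76, 94
Δ³: 18, 18
Constant third difference = 18.
Extend backward: 58 − 18 = 40;  71 − 40 = 31;  41 − 31 = 10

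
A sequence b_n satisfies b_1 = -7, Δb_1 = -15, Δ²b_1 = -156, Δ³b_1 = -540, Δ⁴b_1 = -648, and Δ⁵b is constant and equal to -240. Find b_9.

-93535

Build the table forward from the leading diagonal:
Δ⁵: -240, -240, -240, -240, -240, -240, -240, -240, -240
Δ⁴: -648, -888, -1128, -1368, -1608, -1848, -2088, -2328, -2568
Δ³: -540, -1188, -2076, -3204, -4572, -6180, -8028, -10116, -12444
Δ²: -156, -696, -1884, -3960, -7164, -11736, -17916, -25944, -36060
Δ: -15, -171, -867, -2751, -6711, -13875, -25611, -43527, -69471
b: -7, -22, -193, -1060, -3811, -10522, -24397, -50008, -93535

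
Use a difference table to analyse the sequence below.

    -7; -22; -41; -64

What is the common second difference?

Δ: -15, -19, -23
Δ²: -4, -4

-4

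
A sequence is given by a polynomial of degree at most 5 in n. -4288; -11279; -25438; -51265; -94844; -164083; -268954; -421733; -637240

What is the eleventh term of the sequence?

-1329878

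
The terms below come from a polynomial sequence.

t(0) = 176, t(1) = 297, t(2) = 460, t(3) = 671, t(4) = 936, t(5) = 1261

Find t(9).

Δ: 121, 163, 211, 265, 325
Δ²: 42, 48, 54, 60
Δ³: 6, 6, 6
Constant third difference = 6, so extend:
60 + 6 = 66;  325 + 66 = 391;  1261 + 391 = 1652
66 + 6 = 72;  391 + 72 = 463;  1652 + 463 = 2115
72 + 6 = 78;  463 + 78 = 541;  2115 + 541 = 2656
78 + 6 = 84;  541 + 84 = 625;  2656 + 625 = 3281

3281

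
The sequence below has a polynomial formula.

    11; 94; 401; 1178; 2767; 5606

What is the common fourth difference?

96

D1: 83, 307, 777, 1589, 2839
D2: 224, 470, 812, 1250
D3: 246, 342, 438
D4: 96, 96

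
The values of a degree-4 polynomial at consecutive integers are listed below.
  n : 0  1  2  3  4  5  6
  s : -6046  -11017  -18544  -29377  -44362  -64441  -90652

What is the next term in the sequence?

-124129

First differences: -4971, -7527, -10833, -14985, -20079, -26211
Second differences: -2556, -3306, -4152, -5094, -6132
Third differences: -750, -846, -942, -1038
Fourth differences: -96, -96, -96
Constant fourth difference = -96, so extend:
-1038 − 96 = -1134;  -6132 − 1134 = -7266;  -26211 − 7266 = -33477;  -90652 − 33477 = -124129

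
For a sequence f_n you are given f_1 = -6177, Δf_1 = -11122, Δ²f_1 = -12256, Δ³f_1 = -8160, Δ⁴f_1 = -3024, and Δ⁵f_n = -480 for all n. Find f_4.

-84471

Build the table forward from the leading diagonal:
Δ⁵: -480, -480, -480, -480
Δ⁴: -3024, -3504, -3984, -4464
Δ³: -8160, -11184, -14688, -18672
Δ²: -12256, -20416, -31600, -46288
Δ: -11122, -23378, -43794, -75394
f: -6177, -17299, -40677, -84471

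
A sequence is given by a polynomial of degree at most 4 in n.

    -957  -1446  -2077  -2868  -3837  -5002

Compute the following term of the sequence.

-6381

Δ: -489  -631  -791  -969  -1165
Δ²: -142  -160  -178  -196
Δ³: -18  -18  -18
The third differences are constant (-18).
-196 − 18 = -214;  -1165 − 214 = -1379;  -5002 − 1379 = -6381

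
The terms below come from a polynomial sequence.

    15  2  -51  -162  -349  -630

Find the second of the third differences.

First differences: -13, -53, -111, -187, -281
Second differences: -40, -58, -76, -94
Third differences: -18, -18, -18

-18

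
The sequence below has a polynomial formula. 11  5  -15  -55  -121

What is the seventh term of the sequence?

Δ: -6  -20  -40  -66
Δ²: -14  -20  -26
Δ³: -6  -6
Constant third difference = -6, so extend:
-26 − 6 = -32;  -66 − 32 = -98;  -121 − 98 = -219
-32 − 6 = -38;  -98 − 38 = -136;  -219 − 136 = -355

-355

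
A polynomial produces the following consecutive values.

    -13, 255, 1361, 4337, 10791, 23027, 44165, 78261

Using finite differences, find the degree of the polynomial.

D1: 268, 1106, 2976, 6454, 12236, 21138, 34096
D2: 838, 1870, 3478, 5782, 8902, 12958
D3: 1032, 1608, 2304, 3120, 4056
D4: 576, 696, 816, 936
D5: 120, 120, 120
The fifth differences are constant, so the polynomial has degree 5.

5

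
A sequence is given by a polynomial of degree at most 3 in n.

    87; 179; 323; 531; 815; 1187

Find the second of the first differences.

144

Δ: 92, 144, 208, 284, 372
Δ²: 52, 64, 76, 88
Δ³: 12, 12, 12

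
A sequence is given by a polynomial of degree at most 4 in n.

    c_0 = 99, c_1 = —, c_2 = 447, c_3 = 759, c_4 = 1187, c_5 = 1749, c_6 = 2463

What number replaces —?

Using the last 5 terms:
First differences: 312, 428, 562, 714
Second differences: 116, 134, 152
Third differences: 18, 18
Constant third difference = 18.
Extend backward: 116 − 18 = 98;  312 − 98 = 214;  447 − 214 = 233

233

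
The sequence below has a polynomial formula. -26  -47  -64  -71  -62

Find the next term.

-31

Δ: -21 , -17 , -7 , 9
Δ²: 4 , 10 , 16
Δ³: 6 , 6
The third differences are constant (6).
16 + 6 = 22;  9 + 22 = 31;  -62 + 31 = -31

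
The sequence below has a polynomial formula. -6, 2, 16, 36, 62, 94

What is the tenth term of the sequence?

D1: 8 , 14 , 20 , 26 , 32
D2: 6 , 6 , 6 , 6
Constant second difference = 6, so extend:
32 + 6 = 38;  94 + 38 = 132
38 + 6 = 44;  132 + 44 = 176
44 + 6 = 50;  176 + 50 = 226
50 + 6 = 56;  226 + 56 = 282

282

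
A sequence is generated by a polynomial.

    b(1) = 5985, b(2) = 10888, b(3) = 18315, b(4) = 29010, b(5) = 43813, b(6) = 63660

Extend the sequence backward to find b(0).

First differences: 4903, 7427, 10695, 14803, 19847
Second differences: 2524, 3268, 4108, 5044
Third differences: 744, 840, 936
Fourth differences: 96, 96
The fourth differences are constant at 96.
Work back: 744 − 96 = 648;  2524 − 648 = 1876;  4903 − 1876 = 3027;  5985 − 3027 = 2958

2958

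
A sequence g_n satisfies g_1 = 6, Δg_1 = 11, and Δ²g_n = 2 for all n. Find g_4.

45

Build the table forward from the leading diagonal:
D2: 2  2  2  2
D1: 11  13  15  17
g: 6  17  30  45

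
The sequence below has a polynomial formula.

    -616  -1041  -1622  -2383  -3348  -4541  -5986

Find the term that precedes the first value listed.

D1: -425  -581  -761  -965  -1193  -1445
D2: -156  -180  -204  -228  -252
D3: -24  -24  -24  -24
The third differences are constant at -24.
Work back: -156 + 24 = -132;  -425 + 132 = -293;  -616 + 293 = -323

-323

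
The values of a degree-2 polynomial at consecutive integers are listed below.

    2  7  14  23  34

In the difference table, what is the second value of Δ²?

2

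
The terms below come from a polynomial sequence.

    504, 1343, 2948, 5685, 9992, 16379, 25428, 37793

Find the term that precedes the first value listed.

137

839, 1605, 2737, 4307, 6387, 9049, 12365
766, 1132, 1570, 2080, 2662, 3316
366, 438, 510, 582, 654
72, 72, 72, 72
The fourth differences are constant at 72.
Work back: 366 − 72 = 294;  766 − 294 = 472;  839 − 472 = 367;  504 − 367 = 137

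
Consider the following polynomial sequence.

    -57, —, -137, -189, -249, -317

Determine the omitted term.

-93

Using the last 4 terms:
D1: -52  -60  -68
D2: -8  -8
Constant second difference = -8.
Extend backward: -52 + 8 = -44;  -137 + 44 = -93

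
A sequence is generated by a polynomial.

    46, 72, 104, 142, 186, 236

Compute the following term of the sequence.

First differences: 26 , 32 , 38 , 44 , 50
Second differences: 6 , 6 , 6 , 6
Constant second difference = 6, so extend:
50 + 6 = 56;  236 + 56 = 292

292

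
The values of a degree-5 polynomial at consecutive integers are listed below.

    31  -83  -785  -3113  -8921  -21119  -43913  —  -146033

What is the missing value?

-83045

Using the first 7 terms:
D1: -114, -702, -2328, -5808, -12198, -22794
D2: -588, -1626, -3480, -6390, -10596
D3: -1038, -1854, -2910, -4206
D4: -816, -1056, -1296
D5: -240, -240
Constant fifth difference = -240.
Extend forward: -1296 − 240 = -1536;  -4206 − 1536 = -5742;  -10596 − 5742 = -16338;  -22794 − 16338 = -39132;  -43913 − 39132 = -83045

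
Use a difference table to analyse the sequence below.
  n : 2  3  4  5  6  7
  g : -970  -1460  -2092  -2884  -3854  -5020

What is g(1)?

-604

D1: -490, -632, -792, -970, -1166
D2: -142, -160, -178, -196
D3: -18, -18, -18
The third differences are constant at -18.
Work back: -142 + 18 = -124;  -490 + 124 = -366;  -970 + 366 = -604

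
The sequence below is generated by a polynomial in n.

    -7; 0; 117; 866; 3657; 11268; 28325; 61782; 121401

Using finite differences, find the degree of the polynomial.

5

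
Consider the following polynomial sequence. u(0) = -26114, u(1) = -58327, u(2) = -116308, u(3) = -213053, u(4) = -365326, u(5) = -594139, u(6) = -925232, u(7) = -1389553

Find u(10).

Δ: -32213, -57981, -96745, -152273, -228813, -331093, -464321
Δ²: -25768, -38764, -55528, -76540, -102280, -133228
Δ³: -12996, -16764, -21012, -25740, -30948
Δ⁴: -3768, -4248, -4728, -5208
Δ⁵: -480, -480, -480
The fifth differences are constant (-480).
-5208 − 480 = -5688;  -30948 − 5688 = -36636;  -133228 − 36636 = -169864;  -464321 − 169864 = -634185;  -1389553 − 634185 = -2023738
-5688 − 480 = -6168;  -36636 − 6168 = -42804;  -169864 − 42804 = -212668;  -634185 − 212668 = -846853;  -2023738 − 846853 = -2870591
-6168 − 480 = -6648;  -42804 − 6648 = -49452;  -212668 − 49452 = -262120;  -846853 − 262120 = -1108973;  -2870591 − 1108973 = -3979564

-3979564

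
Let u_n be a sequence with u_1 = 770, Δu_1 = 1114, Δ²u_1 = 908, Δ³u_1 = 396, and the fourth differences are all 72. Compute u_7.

30074

Build the table forward from the leading diagonal:
Fourth differences: 72, 72, 72, 72, 72, 72, 72
Third differences: 396, 468, 540, 612, 684, 756, 828
Second differences: 908, 1304, 1772, 2312, 2924, 3608, 4364
First differences: 1114, 2022, 3326, 5098, 7410, 10334, 13942
u: 770, 1884, 3906, 7232, 12330, 19740, 30074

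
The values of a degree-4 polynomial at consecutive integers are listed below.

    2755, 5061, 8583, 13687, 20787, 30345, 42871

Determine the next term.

58923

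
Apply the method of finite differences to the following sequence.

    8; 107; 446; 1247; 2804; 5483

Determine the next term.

9722

First differences: 99 , 339 , 801 , 1557 , 2679
Second differences: 240 , 462 , 756 , 1122
Third differences: 222 , 294 , 366
Fourth differences: 72 , 72
The fourth differences are constant (72).
366 + 72 = 438;  1122 + 438 = 1560;  2679 + 1560 = 4239;  5483 + 4239 = 9722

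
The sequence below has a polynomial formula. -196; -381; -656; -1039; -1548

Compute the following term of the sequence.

D1: -185, -275, -383, -509
D2: -90, -108, -126
D3: -18, -18
The third differences are constant (-18).
-126 − 18 = -144;  -509 − 144 = -653;  -1548 − 653 = -2201

-2201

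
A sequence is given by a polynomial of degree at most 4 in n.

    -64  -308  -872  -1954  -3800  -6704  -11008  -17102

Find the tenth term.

-36460

-244, -564, -1082, -1846, -2904, -4304, -6094
-320, -518, -764, -1058, -1400, -1790
-198, -246, -294, -342, -390
-48, -48, -48, -48
Fourth differences constant at -48.
-390 − 48 = -438;  -1790 − 438 = -2228;  -6094 − 2228 = -8322;  -17102 − 8322 = -25424
-438 − 48 = -486;  -2228 − 486 = -2714;  -8322 − 2714 = -11036;  -25424 − 11036 = -36460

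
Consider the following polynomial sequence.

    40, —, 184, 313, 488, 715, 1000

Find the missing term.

Using the last 5 terms:
129, 175, 227, 285
46, 52, 58
6, 6
Constant third difference = 6.
Extend backward: 46 − 6 = 40;  129 − 40 = 89;  184 − 89 = 95

95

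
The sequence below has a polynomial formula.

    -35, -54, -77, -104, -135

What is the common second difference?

-4

First differences: -19, -23, -27, -31
Second differences: -4, -4, -4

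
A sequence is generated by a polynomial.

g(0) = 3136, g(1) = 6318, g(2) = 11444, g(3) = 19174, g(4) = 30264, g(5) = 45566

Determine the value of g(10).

221796

First differences: 3182, 5126, 7730, 11090, 15302
Second differences: 1944, 2604, 3360, 4212
Third differences: 660, 756, 852
Fourth differences: 96, 96
Constant fourth difference = 96, so extend:
852 + 96 = 948;  4212 + 948 = 5160;  15302 + 5160 = 20462;  45566 + 20462 = 66028
948 + 96 = 1044;  5160 + 1044 = 6204;  20462 + 6204 = 26666;  66028 + 26666 = 92694
1044 + 96 = 1140;  6204 + 1140 = 7344;  26666 + 7344 = 34010;  92694 + 34010 = 126704
1140 + 96 = 1236;  7344 + 1236 = 8580;  34010 + 8580 = 42590;  126704 + 42590 = 169294
1236 + 96 = 1332;  8580 + 1332 = 9912;  42590 + 9912 = 52502;  169294 + 52502 = 221796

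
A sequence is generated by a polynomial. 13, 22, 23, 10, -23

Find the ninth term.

-475

D1: 9 , 1 , -13 , -33
D2: -8 , -14 , -20
D3: -6 , -6
The third differences are constant (-6).
-20 − 6 = -26;  -33 − 26 = -59;  -23 − 59 = -82
-26 − 6 = -32;  -59 − 32 = -91;  -82 − 91 = -173
-32 − 6 = -38;  -91 − 38 = -129;  -173 − 129 = -302
-38 − 6 = -44;  -129 − 44 = -173;  -302 − 173 = -475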